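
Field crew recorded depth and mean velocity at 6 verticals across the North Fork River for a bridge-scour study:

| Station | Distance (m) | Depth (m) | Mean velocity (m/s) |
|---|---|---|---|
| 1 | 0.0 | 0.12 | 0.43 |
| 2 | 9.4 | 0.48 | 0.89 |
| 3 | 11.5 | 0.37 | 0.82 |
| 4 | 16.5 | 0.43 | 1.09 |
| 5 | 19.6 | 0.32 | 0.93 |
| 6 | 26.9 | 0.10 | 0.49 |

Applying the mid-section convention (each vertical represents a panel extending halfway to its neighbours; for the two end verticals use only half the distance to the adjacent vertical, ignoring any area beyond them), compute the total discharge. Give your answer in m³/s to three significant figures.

7.40 m³/s

w_1 = (9.4 − 0.0)/2 = 4.7 m; q_1 = 0.43 × 0.12 × 4.7 = 0.2425 m³/s
w_2 = (11.5 − 0.0)/2 = 5.75 m; q_2 = 0.89 × 0.48 × 5.75 = 2.456 m³/s
w_3 = (16.5 − 9.4)/2 = 3.55 m; q_3 = 0.82 × 0.37 × 3.55 = 1.077 m³/s
w_4 = (19.6 − 11.5)/2 = 4.05 m; q_4 = 1.09 × 0.43 × 4.05 = 1.898 m³/s
w_5 = (26.9 − 16.5)/2 = 5.2 m; q_5 = 0.93 × 0.32 × 5.2 = 1.548 m³/s
w_6 = (26.9 − 19.6)/2 = 3.65 m; q_6 = 0.49 × 0.10 × 3.65 = 0.1789 m³/s
Q = Σ qᵢ = 7.401 m³/s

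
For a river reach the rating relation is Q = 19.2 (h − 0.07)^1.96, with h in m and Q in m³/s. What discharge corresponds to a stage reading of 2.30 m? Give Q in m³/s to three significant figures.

Q = 19.2 × (2.30 − 0.07)^1.96 = 19.2 × 2.23^1.96 = 92.47 m³/s

92.5 m³/s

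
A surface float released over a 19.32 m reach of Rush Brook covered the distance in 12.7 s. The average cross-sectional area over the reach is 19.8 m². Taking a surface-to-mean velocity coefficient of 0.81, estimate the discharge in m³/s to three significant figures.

24.4 m³/s

v_surface = L / t̄ = 19.32 / 12.7 = 1.521 m/s
v_mean = 0.81 × 1.521 = 1.232 m/s
Q = A × v_mean = 19.8 × 1.232 = 24.40 m³/s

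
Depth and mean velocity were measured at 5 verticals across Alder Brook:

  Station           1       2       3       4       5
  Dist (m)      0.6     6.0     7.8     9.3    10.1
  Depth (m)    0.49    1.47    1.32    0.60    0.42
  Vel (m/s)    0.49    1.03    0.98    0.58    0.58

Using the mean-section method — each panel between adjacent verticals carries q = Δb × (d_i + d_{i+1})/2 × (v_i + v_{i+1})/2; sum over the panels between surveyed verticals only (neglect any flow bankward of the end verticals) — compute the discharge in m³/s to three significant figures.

Panel 1-2: Δb = 5.4 m, d̄ = (0.49+1.47)/2 = 0.98, v̄ = (0.49+1.03)/2 = 0.76 → q = 5.4×0.98×0.76 = 4.022 m³/s
Panel 2-3: Δb = 1.8 m, d̄ = (1.47+1.32)/2 = 1.395, v̄ = (1.03+0.98)/2 = 1.005 → q = 1.8×1.395×1.005 = 2.524 m³/s
Panel 3-4: Δb = 1.5 m, d̄ = (1.32+0.60)/2 = 0.96, v̄ = (0.98+0.58)/2 = 0.78 → q = 1.5×0.96×0.78 = 1.123 m³/s
Panel 4-5: Δb = 0.8 m, d̄ = (0.60+0.42)/2 = 0.51, v̄ = (0.58+0.58)/2 = 0.58 → q = 0.8×0.51×0.58 = 0.2366 m³/s
Q = Σ q = 7.905 m³/s

7.91 m³/s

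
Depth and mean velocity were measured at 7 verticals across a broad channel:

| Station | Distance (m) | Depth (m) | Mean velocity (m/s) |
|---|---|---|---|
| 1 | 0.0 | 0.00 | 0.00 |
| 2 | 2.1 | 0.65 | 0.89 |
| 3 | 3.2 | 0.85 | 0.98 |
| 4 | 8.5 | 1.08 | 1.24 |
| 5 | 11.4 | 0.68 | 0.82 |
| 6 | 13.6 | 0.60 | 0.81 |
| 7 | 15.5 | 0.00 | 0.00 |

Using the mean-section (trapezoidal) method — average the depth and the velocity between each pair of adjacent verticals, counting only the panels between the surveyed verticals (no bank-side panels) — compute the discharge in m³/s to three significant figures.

10.8 m³/s

Panel 1-2: Δb = 2.1 m, d̄ = (0.00+0.65)/2 = 0.325, v̄ = (0.00+0.89)/2 = 0.445 → q = 2.1×0.325×0.445 = 0.3037 m³/s
Panel 2-3: Δb = 1.1 m, d̄ = (0.65+0.85)/2 = 0.75, v̄ = (0.89+0.98)/2 = 0.935 → q = 1.1×0.75×0.935 = 0.7714 m³/s
Panel 3-4: Δb = 5.3 m, d̄ = (0.85+1.08)/2 = 0.965, v̄ = (0.98+1.24)/2 = 1.11 → q = 5.3×0.965×1.11 = 5.677 m³/s
Panel 4-5: Δb = 2.9 m, d̄ = (1.08+0.68)/2 = 0.88, v̄ = (1.24+0.82)/2 = 1.03 → q = 2.9×0.88×1.03 = 2.629 m³/s
Panel 5-6: Δb = 2.2 m, d̄ = (0.68+0.60)/2 = 0.64, v̄ = (0.82+0.81)/2 = 0.815 → q = 2.2×0.64×0.815 = 1.148 m³/s
Panel 6-7: Δb = 1.9 m, d̄ = (0.60+0.00)/2 = 0.3, v̄ = (0.81+0.00)/2 = 0.405 → q = 1.9×0.3×0.405 = 0.2309 m³/s
Q = Σ q = 10.76 m³/s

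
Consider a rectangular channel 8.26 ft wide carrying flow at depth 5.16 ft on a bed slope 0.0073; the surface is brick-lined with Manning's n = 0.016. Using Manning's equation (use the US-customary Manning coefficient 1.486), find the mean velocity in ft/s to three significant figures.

A = b·y = 8.26 × 5.16 = 42.62 ft²
P = b + 2y = 8.26 + 2×5.16 = 18.58 ft
R = A/P = 42.62/18.58 = 2.294 ft
Q = (1.486/n)·A·R^(2/3)·S^(1/2) = (1.486/0.016) × 42.62 × 2.294^(2/3) × 0.0073^(1/2) = 588.3 ft³/s
V = Q/A = 588.3/42.62 = 13.80 ft/s

13.8 ft/s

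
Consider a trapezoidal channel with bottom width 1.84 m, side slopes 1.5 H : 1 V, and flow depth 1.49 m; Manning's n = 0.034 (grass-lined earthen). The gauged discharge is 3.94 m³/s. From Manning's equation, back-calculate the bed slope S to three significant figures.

A = (b + z·y)·y = (1.84 + 1.5×1.49)×1.49 = 6.072 m²
P = b + 2y√(1+z²) = 1.84 + 2×1.49×√(1+1.5²) = 7.212 m
R = A/P = 6.072/7.212 = 0.8419 m
S = (Q·n / (1·A·R^(2/3)))² = (3.94×0.034 / (1×6.072×0.8916))² = 0.0006124

0.000612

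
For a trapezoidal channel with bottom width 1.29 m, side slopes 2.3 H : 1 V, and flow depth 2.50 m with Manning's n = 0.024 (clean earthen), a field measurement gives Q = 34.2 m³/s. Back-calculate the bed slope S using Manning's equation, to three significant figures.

0.00158

A = (b + z·y)·y = (1.29 + 2.3×2.50)×2.50 = 17.60 m²
P = b + 2y√(1+z²) = 1.29 + 2×2.50×√(1+2.3²) = 13.83 m
R = A/P = 17.60/13.83 = 1.273 m
S = (Q·n / (1·A·R^(2/3)))² = (34.2×0.024 / (1×17.60×1.174))² = 0.001577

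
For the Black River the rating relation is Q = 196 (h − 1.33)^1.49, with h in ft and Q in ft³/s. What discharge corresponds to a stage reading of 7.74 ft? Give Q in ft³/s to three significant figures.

Q = 196 × (7.74 − 1.33)^1.49 = 196 × 6.41^1.49 = 3122 ft³/s

3120 ft³/s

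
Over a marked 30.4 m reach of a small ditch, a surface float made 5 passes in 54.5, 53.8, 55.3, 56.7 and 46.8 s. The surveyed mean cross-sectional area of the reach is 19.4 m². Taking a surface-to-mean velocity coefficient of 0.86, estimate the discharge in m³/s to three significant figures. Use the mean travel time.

t̄ = (54.5 + 53.8 + 55.3 + 56.7 + 46.8) / 5 = 53.42 s
v_surface = L / t̄ = 30.4 / 53.42 = 0.5691 m/s
v_mean = 0.86 × 0.5691 = 0.4894 m/s
Q = A × v_mean = 19.4 × 0.4894 = 9.494 m³/s

9.49 m³/s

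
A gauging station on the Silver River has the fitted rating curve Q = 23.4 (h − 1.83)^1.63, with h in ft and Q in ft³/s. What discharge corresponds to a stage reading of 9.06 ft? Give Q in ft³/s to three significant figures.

Q = 23.4 × (9.06 − 1.83)^1.63 = 23.4 × 7.23^1.63 = 588.3 ft³/s

588 ft³/s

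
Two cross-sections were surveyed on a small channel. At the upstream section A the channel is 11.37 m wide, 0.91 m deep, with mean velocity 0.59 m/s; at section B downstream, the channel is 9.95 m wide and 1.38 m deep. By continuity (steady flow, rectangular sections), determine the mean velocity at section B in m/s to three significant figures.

Q = A₁V₁ = (11.37×0.91) × 0.59 = 6.105 m³/s
A₂ = 9.95 × 1.38 = 13.73 m²
V₂ = Q/A₂ = 6.105/13.73 = 0.4446 m/s

0.445 m/s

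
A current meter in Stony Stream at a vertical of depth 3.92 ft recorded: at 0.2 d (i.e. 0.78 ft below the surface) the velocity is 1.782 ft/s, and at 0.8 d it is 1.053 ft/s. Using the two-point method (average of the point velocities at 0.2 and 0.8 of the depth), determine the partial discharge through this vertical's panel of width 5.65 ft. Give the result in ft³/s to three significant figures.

31.4 ft³/s

v̄ = (1.782 + 1.053) / 2 = 1.418 ft/s
q = v̄ × d × w = 1.418 × 3.92 × 5.65 = 31.39 ft³/s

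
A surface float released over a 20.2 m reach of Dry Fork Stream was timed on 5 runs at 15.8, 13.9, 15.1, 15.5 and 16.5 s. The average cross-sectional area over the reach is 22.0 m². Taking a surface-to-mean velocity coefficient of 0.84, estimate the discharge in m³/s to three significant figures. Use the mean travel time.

t̄ = (15.8 + 13.9 + 15.1 + 15.5 + 16.5) / 5 = 15.36 s
v_surface = L / t̄ = 20.2 / 15.36 = 1.315 m/s
v_mean = 0.84 × 1.315 = 1.105 m/s
Q = A × v_mean = 22.0 × 1.105 = 24.30 m³/s

24.3 m³/s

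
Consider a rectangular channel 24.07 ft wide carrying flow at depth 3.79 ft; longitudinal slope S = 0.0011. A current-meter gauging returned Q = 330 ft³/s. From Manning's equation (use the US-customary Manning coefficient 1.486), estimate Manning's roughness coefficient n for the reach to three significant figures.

0.0276

A = b·y = 24.07 × 3.79 = 91.23 ft²
P = b + 2y = 24.07 + 2×3.79 = 31.65 ft
R = A/P = 91.23/31.65 = 2.882 ft
n = (1.486/Q)·A·R^(2/3)·S^(1/2) = (1.486/330) × 91.23 × 2.025 × 0.03317 = 0.02759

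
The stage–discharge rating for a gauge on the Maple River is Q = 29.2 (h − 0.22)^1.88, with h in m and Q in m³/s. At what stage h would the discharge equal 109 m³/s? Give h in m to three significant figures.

2.24 m

h − h₀ = (Q/C)^(1/b) = (109/29.2)^(1/1.88) = 2.015 m
h = 0.22 + 2.015 = 2.235 m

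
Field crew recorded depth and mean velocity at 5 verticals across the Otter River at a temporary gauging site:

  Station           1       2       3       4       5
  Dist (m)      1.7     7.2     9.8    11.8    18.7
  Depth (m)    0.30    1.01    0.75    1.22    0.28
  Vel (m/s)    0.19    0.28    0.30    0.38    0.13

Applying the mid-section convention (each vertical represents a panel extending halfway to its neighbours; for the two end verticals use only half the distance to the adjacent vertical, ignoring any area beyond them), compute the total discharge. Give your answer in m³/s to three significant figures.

w_1 = (7.2 − 1.7)/2 = 2.75 m; q_1 = 0.19 × 0.30 × 2.75 = 0.1568 m³/s
w_2 = (9.8 − 1.7)/2 = 4.05 m; q_2 = 0.28 × 1.01 × 4.05 = 1.145 m³/s
w_3 = (11.8 − 7.2)/2 = 2.3 m; q_3 = 0.30 × 0.75 × 2.3 = 0.5175 m³/s
w_4 = (18.7 − 9.8)/2 = 4.45 m; q_4 = 0.38 × 1.22 × 4.45 = 2.063 m³/s
w_5 = (18.7 − 11.8)/2 = 3.45 m; q_5 = 0.13 × 0.28 × 3.45 = 0.1256 m³/s
Q = Σ qᵢ = 4.008 m³/s

4.01 m³/s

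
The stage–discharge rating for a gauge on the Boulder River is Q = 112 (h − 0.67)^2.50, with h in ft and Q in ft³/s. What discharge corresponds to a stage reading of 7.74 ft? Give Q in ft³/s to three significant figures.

Q = 112 × (7.74 − 0.67)^2.50 = 112 × 7.07^2.50 = 14890 ft³/s

14900 ft³/s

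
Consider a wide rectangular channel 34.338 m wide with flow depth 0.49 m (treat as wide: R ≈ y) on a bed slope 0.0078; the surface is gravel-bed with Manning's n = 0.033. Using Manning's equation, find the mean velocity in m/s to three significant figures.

A = b·y = 34.338 × 0.49 = 16.83 m²
Wide channel: R ≈ y = 0.49 m
Q = (1/n)·A·R^(2/3)·S^(1/2) = (1/0.033) × 16.83 × 0.4900^(2/3) × 0.0078^(1/2) = 27.99 m³/s
V = Q/A = 27.99/16.83 = 1.663 m/s

1.66 m/s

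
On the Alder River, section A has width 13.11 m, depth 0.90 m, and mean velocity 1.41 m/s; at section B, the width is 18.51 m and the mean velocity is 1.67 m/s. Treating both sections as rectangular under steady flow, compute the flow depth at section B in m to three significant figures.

Q = A₁V₁ = (13.11×0.90) × 1.41 = 16.64 m³/s
d₂ = Q/(b₂ V₂) = 16.64/(18.51×1.67) = 0.5382 m

0.538 m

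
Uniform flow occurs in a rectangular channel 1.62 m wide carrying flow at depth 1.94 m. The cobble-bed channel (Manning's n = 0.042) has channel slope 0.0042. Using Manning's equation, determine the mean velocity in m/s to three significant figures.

A = b·y = 1.62 × 1.94 = 3.143 m²
P = b + 2y = 1.62 + 2×1.94 = 5.500 m
R = A/P = 3.143/5.500 = 0.5714 m
Q = (1/n)·A·R^(2/3)·S^(1/2) = (1/0.042) × 3.143 × 0.5714^(2/3) × 0.0042^(1/2) = 3.339 m³/s
V = Q/A = 3.339/3.143 = 1.063 m/s

1.06 m/s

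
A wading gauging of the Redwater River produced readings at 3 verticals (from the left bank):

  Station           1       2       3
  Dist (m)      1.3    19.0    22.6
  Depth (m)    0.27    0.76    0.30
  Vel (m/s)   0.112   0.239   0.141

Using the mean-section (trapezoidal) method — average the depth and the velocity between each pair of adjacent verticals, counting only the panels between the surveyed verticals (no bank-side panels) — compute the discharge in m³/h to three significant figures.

Panel 1-2: Δb = 17.7 m, d̄ = (0.27+0.76)/2 = 0.515, v̄ = (0.112+0.239)/2 = 0.1755 → q = 17.7×0.515×0.1755 = 1.600 m³/s
Panel 2-3: Δb = 3.6 m, d̄ = (0.76+0.30)/2 = 0.53, v̄ = (0.239+0.141)/2 = 0.19 → q = 3.6×0.53×0.19 = 0.3625 m³/s
Q = Σ q = 1.962 m³/s
= 1.962 × 3600 = 7064 m³/h

7060 m³/h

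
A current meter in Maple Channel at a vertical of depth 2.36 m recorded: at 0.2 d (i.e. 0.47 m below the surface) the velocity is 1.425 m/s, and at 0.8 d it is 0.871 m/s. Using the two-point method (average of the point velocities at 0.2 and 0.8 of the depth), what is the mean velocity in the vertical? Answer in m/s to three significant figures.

1.15 m/s

v̄ = (1.425 + 0.871) / 2 = 1.148 m/s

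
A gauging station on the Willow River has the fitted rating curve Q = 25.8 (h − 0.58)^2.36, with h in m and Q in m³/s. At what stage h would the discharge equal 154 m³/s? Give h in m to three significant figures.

2.71 m

h − h₀ = (Q/C)^(1/b) = (154/25.8)^(1/2.36) = 2.132 m
h = 0.58 + 2.132 = 2.712 m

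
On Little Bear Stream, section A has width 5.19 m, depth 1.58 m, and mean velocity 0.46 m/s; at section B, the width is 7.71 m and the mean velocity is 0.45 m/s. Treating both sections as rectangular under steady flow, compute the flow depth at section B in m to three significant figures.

Q = A₁V₁ = (5.19×1.58) × 0.46 = 3.772 m³/s
d₂ = Q/(b₂ V₂) = 3.772/(7.71×0.45) = 1.087 m

1.09 m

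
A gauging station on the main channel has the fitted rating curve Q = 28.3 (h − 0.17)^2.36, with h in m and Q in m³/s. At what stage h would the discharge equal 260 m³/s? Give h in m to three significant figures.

2.73 m

h − h₀ = (Q/C)^(1/b) = (260/28.3)^(1/2.36) = 2.559 m
h = 0.17 + 2.559 = 2.729 m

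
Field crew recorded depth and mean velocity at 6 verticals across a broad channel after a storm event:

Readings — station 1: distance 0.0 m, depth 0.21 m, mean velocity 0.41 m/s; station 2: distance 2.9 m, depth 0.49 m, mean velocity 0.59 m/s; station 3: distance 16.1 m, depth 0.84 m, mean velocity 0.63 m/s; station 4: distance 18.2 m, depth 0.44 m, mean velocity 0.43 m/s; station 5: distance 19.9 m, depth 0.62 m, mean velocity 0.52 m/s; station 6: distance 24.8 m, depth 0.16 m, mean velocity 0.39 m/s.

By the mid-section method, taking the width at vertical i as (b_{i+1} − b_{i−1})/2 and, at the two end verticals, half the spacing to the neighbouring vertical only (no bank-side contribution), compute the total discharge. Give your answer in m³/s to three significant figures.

8.08 m³/s

w_1 = (2.9 − 0.0)/2 = 1.45 m; q_1 = 0.41 × 0.21 × 1.45 = 0.1248 m³/s
w_2 = (16.1 − 0.0)/2 = 8.05 m; q_2 = 0.59 × 0.49 × 8.05 = 2.327 m³/s
w_3 = (18.2 − 2.9)/2 = 7.65 m; q_3 = 0.63 × 0.84 × 7.65 = 4.048 m³/s
w_4 = (19.9 − 16.1)/2 = 1.9 m; q_4 = 0.43 × 0.44 × 1.9 = 0.3595 m³/s
w_5 = (24.8 − 18.2)/2 = 3.3 m; q_5 = 0.52 × 0.62 × 3.3 = 1.064 m³/s
w_6 = (24.8 − 19.9)/2 = 2.45 m; q_6 = 0.39 × 0.16 × 2.45 = 0.1529 m³/s
Q = Σ qᵢ = 8.077 m³/s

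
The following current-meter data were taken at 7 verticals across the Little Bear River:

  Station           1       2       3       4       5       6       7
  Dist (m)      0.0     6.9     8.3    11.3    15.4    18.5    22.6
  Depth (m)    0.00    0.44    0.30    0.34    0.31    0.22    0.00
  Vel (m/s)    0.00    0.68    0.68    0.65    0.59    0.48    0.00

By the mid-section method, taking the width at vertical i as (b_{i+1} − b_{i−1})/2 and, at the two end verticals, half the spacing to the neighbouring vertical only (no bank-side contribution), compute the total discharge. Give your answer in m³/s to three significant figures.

w_2 = (8.3 − 0.0)/2 = 4.15 m; q_2 = 0.68 × 0.44 × 4.15 = 1.242 m³/s
w_3 = (11.3 − 6.9)/2 = 2.2 m; q_3 = 0.68 × 0.30 × 2.2 = 0.4488 m³/s
w_4 = (15.4 − 8.3)/2 = 3.55 m; q_4 = 0.65 × 0.34 × 3.55 = 0.7846 m³/s
w_5 = (18.5 − 11.3)/2 = 3.6 m; q_5 = 0.59 × 0.31 × 3.6 = 0.6584 m³/s
w_6 = (22.6 − 15.4)/2 = 3.6 m; q_6 = 0.48 × 0.22 × 3.6 = 0.3802 m³/s
Stations 1, 7 contribute zero (depth or velocity is 0).
Q = Σ qᵢ = 3.514 m³/s

3.51 m³/s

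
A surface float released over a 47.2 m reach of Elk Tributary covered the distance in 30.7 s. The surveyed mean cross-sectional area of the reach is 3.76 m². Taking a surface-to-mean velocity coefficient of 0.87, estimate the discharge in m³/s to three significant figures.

5.03 m³/s

v_surface = L / t̄ = 47.2 / 30.7 = 1.537 m/s
v_mean = 0.87 × 1.537 = 1.338 m/s
Q = A × v_mean = 3.76 × 1.338 = 5.029 m³/s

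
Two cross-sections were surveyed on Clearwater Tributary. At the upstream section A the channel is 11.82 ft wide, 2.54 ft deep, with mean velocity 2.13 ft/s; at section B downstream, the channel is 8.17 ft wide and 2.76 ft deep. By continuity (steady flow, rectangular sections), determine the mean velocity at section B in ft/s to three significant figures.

Q = A₁V₁ = (11.82×2.54) × 2.13 = 63.95 ft³/s
A₂ = 8.17 × 2.76 = 22.55 ft²
V₂ = Q/A₂ = 63.95/22.55 = 2.836 ft/s

2.84 ft/s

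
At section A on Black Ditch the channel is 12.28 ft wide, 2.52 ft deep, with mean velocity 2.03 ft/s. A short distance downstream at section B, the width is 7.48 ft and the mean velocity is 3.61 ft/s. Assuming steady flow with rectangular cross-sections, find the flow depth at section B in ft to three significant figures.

Q = A₁V₁ = (12.28×2.52) × 2.03 = 62.82 ft³/s
d₂ = Q/(b₂ V₂) = 62.82/(7.48×3.61) = 2.326 ft

2.33 ft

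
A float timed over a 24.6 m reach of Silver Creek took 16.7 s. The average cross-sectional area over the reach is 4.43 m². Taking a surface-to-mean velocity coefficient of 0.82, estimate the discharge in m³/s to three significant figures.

v_surface = L / t̄ = 24.6 / 16.7 = 1.473 m/s
v_mean = 0.82 × 1.473 = 1.208 m/s
Q = A × v_mean = 4.43 × 1.208 = 5.351 m³/s

5.35 m³/s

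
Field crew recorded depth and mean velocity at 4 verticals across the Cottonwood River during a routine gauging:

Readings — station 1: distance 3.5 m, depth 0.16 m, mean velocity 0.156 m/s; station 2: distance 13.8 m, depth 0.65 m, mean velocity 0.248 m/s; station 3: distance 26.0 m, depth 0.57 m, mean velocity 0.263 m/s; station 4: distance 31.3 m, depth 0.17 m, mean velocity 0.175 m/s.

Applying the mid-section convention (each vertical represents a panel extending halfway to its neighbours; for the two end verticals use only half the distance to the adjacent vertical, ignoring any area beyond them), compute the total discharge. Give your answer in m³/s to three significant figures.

3.33 m³/s

w_1 = (13.8 − 3.5)/2 = 5.15 m; q_1 = 0.156 × 0.16 × 5.15 = 0.1285 m³/s
w_2 = (26.0 − 3.5)/2 = 11.25 m; q_2 = 0.248 × 0.65 × 11.25 = 1.814 m³/s
w_3 = (31.3 − 13.8)/2 = 8.75 m; q_3 = 0.263 × 0.57 × 8.75 = 1.312 m³/s
w_4 = (31.3 − 26.0)/2 = 2.65 m; q_4 = 0.175 × 0.17 × 2.65 = 0.07884 m³/s
Q = Σ qᵢ = 3.333 m³/s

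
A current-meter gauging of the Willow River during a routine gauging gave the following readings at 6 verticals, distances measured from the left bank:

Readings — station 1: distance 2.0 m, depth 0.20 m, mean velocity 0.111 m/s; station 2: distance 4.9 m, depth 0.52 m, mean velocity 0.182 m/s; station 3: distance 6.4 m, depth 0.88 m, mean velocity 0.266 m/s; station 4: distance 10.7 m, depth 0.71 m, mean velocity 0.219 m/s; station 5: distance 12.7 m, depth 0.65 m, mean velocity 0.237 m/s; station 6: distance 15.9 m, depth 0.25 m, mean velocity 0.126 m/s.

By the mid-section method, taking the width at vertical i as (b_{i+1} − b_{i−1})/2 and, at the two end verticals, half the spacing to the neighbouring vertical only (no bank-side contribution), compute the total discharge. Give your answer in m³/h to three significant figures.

6700 m³/h

w_1 = (4.9 − 2.0)/2 = 1.45 m; q_1 = 0.111 × 0.20 × 1.45 = 0.03219 m³/s
w_2 = (6.4 − 2.0)/2 = 2.2 m; q_2 = 0.182 × 0.52 × 2.2 = 0.2082 m³/s
w_3 = (10.7 − 4.9)/2 = 2.9 m; q_3 = 0.266 × 0.88 × 2.9 = 0.6788 m³/s
w_4 = (12.7 − 6.4)/2 = 3.15 m; q_4 = 0.219 × 0.71 × 3.15 = 0.4898 m³/s
w_5 = (15.9 − 10.7)/2 = 2.6 m; q_5 = 0.237 × 0.65 × 2.6 = 0.4005 m³/s
w_6 = (15.9 − 12.7)/2 = 1.6 m; q_6 = 0.126 × 0.25 × 1.6 = 0.05040 m³/s
Q = Σ qᵢ = 1.860 m³/s
= 1.860 × 3600 = 6696 m³/h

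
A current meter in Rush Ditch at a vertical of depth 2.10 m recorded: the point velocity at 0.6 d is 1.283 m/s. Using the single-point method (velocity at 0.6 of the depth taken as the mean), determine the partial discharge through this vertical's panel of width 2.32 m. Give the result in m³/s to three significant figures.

6.25 m³/s

v̄ = v₀.₆ = 1.283 m/s
q = v̄ × d × w = 1.283 × 2.10 × 2.32 = 6.251 m³/s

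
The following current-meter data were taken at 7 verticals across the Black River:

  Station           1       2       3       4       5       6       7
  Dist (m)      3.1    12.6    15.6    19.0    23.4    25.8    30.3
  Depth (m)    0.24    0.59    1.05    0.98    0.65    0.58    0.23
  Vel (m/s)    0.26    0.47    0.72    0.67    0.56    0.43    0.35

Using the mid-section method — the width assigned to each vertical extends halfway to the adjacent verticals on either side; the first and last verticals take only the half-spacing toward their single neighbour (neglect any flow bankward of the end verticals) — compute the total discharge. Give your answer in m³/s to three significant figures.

w_1 = (12.6 − 3.1)/2 = 4.75 m; q_1 = 0.26 × 0.24 × 4.75 = 0.2964 m³/s
w_2 = (15.6 − 3.1)/2 = 6.25 m; q_2 = 0.47 × 0.59 × 6.25 = 1.733 m³/s
w_3 = (19.0 − 12.6)/2 = 3.2 m; q_3 = 0.72 × 1.05 × 3.2 = 2.419 m³/s
w_4 = (23.4 − 15.6)/2 = 3.9 m; q_4 = 0.67 × 0.98 × 3.9 = 2.561 m³/s
w_5 = (25.8 − 19.0)/2 = 3.4 m; q_5 = 0.56 × 0.65 × 3.4 = 1.238 m³/s
w_6 = (30.3 − 23.4)/2 = 3.45 m; q_6 = 0.43 × 0.58 × 3.45 = 0.8604 m³/s
w_7 = (30.3 − 25.8)/2 = 2.25 m; q_7 = 0.35 × 0.23 × 2.25 = 0.1811 m³/s
Q = Σ qᵢ = 9.289 m³/s

9.29 m³/s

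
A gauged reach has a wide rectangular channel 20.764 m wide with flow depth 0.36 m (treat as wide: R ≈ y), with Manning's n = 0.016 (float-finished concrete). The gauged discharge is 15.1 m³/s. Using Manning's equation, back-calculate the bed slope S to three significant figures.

0.00408

A = b·y = 20.764 × 0.36 = 7.475 m²
Wide channel: R ≈ y = 0.36 m
S = (Q·n / (1·A·R^(2/3)))² = (15.1×0.016 / (1×7.475×0.5061))² = 0.004079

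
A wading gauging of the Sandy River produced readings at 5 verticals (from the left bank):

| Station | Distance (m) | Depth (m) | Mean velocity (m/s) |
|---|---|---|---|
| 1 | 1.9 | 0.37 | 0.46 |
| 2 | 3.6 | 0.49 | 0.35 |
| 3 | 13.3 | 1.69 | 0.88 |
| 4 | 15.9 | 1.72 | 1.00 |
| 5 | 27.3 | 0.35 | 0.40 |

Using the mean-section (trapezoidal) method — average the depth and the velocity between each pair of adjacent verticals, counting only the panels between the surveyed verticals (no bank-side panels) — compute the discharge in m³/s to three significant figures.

Panel 1-2: Δb = 1.7 m, d̄ = (0.37+0.49)/2 = 0.43, v̄ = (0.46+0.35)/2 = 0.405 → q = 1.7×0.43×0.405 = 0.2961 m³/s
Panel 2-3: Δb = 9.7 m, d̄ = (0.49+1.69)/2 = 1.09, v̄ = (0.35+0.88)/2 = 0.615 → q = 9.7×1.09×0.615 = 6.502 m³/s
Panel 3-4: Δb = 2.6 m, d̄ = (1.69+1.72)/2 = 1.705, v̄ = (0.88+1.00)/2 = 0.94 → q = 2.6×1.705×0.94 = 4.167 m³/s
Panel 4-5: Δb = 11.4 m, d̄ = (1.72+0.35)/2 = 1.035, v̄ = (1.00+0.40)/2 = 0.7 → q = 11.4×1.035×0.7 = 8.259 m³/s
Q = Σ q = 19.22 m³/s

19.2 m³/s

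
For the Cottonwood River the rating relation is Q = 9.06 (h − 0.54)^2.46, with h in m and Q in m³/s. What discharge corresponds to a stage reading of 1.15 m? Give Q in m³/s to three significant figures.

Q = 9.06 × (1.15 − 0.54)^2.46 = 9.06 × 0.61^2.46 = 2.686 m³/s

2.69 m³/s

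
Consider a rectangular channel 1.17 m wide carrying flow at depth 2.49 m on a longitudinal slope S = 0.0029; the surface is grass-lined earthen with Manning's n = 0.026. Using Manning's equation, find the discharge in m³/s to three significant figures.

3.67 m³/s

A = b·y = 1.17 × 2.49 = 2.913 m²
P = b + 2y = 1.17 + 2×2.49 = 6.150 m
R = A/P = 2.913/6.150 = 0.4737 m
Q = (1/n)·A·R^(2/3)·S^(1/2) = (1/0.026) × 2.913 × 0.4737^(2/3) × 0.0029^(1/2) = 3.667 m³/s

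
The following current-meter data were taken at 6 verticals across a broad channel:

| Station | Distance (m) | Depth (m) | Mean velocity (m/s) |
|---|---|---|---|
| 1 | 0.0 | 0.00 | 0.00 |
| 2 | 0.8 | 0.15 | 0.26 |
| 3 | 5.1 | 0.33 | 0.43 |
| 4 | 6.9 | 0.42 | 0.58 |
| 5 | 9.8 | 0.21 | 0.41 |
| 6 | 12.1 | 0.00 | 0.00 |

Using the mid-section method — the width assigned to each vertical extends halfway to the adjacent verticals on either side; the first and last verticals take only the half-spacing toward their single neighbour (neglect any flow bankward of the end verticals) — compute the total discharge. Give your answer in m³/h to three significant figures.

4780 m³/h

w_2 = (5.1 − 0.0)/2 = 2.55 m; q_2 = 0.26 × 0.15 × 2.55 = 0.09945 m³/s
w_3 = (6.9 − 0.8)/2 = 3.05 m; q_3 = 0.43 × 0.33 × 3.05 = 0.4328 m³/s
w_4 = (9.8 − 5.1)/2 = 2.35 m; q_4 = 0.58 × 0.42 × 2.35 = 0.5725 m³/s
w_5 = (12.1 − 6.9)/2 = 2.6 m; q_5 = 0.41 × 0.21 × 2.6 = 0.2239 m³/s
Stations 1, 6 contribute zero (depth or velocity is 0).
Q = Σ qᵢ = 1.329 m³/s
= 1.329 × 3600 = 4783 m³/h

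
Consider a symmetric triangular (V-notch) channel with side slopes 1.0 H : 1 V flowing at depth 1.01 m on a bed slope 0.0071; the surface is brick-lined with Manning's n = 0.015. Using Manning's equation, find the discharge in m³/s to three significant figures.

2.88 m³/s

A = z·y² = 1.0×1.01² = 1.020 m²
P = 2y√(1+z²) = 2×1.01×√(1+1.0²) = 2.857 m
R = A/P = 1.020/2.857 = 0.3571 m
Q = (1/n)·A·R^(2/3)·S^(1/2) = (1/0.015) × 1.020 × 0.3571^(2/3) × 0.0071^(1/2) = 2.884 m³/s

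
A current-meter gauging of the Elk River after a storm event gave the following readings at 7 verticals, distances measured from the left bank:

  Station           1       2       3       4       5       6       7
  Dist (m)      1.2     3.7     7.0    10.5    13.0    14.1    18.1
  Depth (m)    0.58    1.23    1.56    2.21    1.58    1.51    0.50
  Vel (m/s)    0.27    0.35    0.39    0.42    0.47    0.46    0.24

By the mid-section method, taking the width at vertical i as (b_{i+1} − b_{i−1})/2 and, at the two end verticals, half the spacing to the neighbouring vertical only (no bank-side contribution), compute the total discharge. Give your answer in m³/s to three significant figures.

9.65 m³/s

w_1 = (3.7 − 1.2)/2 = 1.25 m; q_1 = 0.27 × 0.58 × 1.25 = 0.1958 m³/s
w_2 = (7.0 − 1.2)/2 = 2.9 m; q_2 = 0.35 × 1.23 × 2.9 = 1.248 m³/s
w_3 = (10.5 − 3.7)/2 = 3.4 m; q_3 = 0.39 × 1.56 × 3.4 = 2.069 m³/s
w_4 = (13.0 − 7.0)/2 = 3 m; q_4 = 0.42 × 2.21 × 3 = 2.785 m³/s
w_5 = (14.1 − 10.5)/2 = 1.8 m; q_5 = 0.47 × 1.58 × 1.8 = 1.337 m³/s
w_6 = (18.1 − 13.0)/2 = 2.55 m; q_6 = 0.46 × 1.51 × 2.55 = 1.771 m³/s
w_7 = (18.1 − 14.1)/2 = 2 m; q_7 = 0.24 × 0.50 × 2 = 0.2400 m³/s
Q = Σ qᵢ = 9.645 m³/s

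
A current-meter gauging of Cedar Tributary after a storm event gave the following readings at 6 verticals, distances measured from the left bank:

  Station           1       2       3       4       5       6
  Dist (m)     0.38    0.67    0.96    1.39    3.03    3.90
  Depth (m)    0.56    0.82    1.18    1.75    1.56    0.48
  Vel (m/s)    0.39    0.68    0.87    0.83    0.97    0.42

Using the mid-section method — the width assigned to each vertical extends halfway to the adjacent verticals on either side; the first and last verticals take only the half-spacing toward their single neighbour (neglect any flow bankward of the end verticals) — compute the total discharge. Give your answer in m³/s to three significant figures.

w_1 = (0.67 − 0.38)/2 = 0.145 m; q_1 = 0.39 × 0.56 × 0.145 = 0.03167 m³/s
w_2 = (0.96 − 0.38)/2 = 0.29 m; q_2 = 0.68 × 0.82 × 0.29 = 0.1617 m³/s
w_3 = (1.39 − 0.67)/2 = 0.36 m; q_3 = 0.87 × 1.18 × 0.36 = 0.3696 m³/s
w_4 = (3.03 − 0.96)/2 = 1.035 m; q_4 = 0.83 × 1.75 × 1.035 = 1.503 m³/s
w_5 = (3.90 − 1.39)/2 = 1.255 m; q_5 = 0.97 × 1.56 × 1.255 = 1.899 m³/s
w_6 = (3.90 − 3.03)/2 = 0.435 m; q_6 = 0.42 × 0.48 × 0.435 = 0.08770 m³/s
Q = Σ qᵢ = 4.053 m³/s

4.05 m³/s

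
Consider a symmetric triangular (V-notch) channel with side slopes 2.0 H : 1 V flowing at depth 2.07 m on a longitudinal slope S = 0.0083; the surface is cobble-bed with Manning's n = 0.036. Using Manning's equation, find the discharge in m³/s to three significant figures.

A = z·y² = 2.0×2.07² = 8.570 m²
P = 2y√(1+z²) = 2×2.07×√(1+2.0²) = 9.257 m
R = A/P = 8.570/9.257 = 0.9257 m
Q = (1/n)·A·R^(2/3)·S^(1/2) = (1/0.036) × 8.570 × 0.9257^(2/3) × 0.0083^(1/2) = 20.60 m³/s

20.6 m³/s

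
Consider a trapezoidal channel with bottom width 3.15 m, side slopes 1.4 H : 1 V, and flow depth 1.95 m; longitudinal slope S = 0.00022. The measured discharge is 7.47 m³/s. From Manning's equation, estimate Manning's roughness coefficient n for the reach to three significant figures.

0.0252

A = (b + z·y)·y = (3.15 + 1.4×1.95)×1.95 = 11.47 m²
P = b + 2y√(1+z²) = 3.15 + 2×1.95×√(1+1.4²) = 9.860 m
R = A/P = 11.47/9.860 = 1.163 m
n = (1/Q)·A·R^(2/3)·S^(1/2) = (1/7.47) × 11.47 × 1.106 × 0.01483 = 0.02518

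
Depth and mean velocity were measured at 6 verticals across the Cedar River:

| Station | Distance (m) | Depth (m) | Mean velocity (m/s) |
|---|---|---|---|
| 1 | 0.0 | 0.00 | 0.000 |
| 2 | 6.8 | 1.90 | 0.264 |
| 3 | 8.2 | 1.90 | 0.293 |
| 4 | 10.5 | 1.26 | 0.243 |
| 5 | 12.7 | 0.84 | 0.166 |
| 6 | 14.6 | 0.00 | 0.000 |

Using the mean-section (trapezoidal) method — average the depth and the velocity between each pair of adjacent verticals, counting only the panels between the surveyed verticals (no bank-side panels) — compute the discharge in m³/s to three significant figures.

Panel 1-2: Δb = 6.8 m, d̄ = (0.00+1.90)/2 = 0.95, v̄ = (0.000+0.264)/2 = 0.132 → q = 6.8×0.95×0.132 = 0.8527 m³/s
Panel 2-3: Δb = 1.4 m, d̄ = (1.90+1.90)/2 = 1.9, v̄ = (0.264+0.293)/2 = 0.2785 → q = 1.4×1.9×0.2785 = 0.7408 m³/s
Panel 3-4: Δb = 2.3 m, d̄ = (1.90+1.26)/2 = 1.58, v̄ = (0.293+0.243)/2 = 0.268 → q = 2.3×1.58×0.268 = 0.9739 m³/s
Panel 4-5: Δb = 2.2 m, d̄ = (1.26+0.84)/2 = 1.05, v̄ = (0.243+0.166)/2 = 0.2045 → q = 2.2×1.05×0.2045 = 0.4724 m³/s
Panel 5-6: Δb = 1.9 m, d̄ = (0.84+0.00)/2 = 0.42, v̄ = (0.166+0.000)/2 = 0.083 → q = 1.9×0.42×0.083 = 0.06623 m³/s
Q = Σ q = 3.106 m³/s

3.11 m³/s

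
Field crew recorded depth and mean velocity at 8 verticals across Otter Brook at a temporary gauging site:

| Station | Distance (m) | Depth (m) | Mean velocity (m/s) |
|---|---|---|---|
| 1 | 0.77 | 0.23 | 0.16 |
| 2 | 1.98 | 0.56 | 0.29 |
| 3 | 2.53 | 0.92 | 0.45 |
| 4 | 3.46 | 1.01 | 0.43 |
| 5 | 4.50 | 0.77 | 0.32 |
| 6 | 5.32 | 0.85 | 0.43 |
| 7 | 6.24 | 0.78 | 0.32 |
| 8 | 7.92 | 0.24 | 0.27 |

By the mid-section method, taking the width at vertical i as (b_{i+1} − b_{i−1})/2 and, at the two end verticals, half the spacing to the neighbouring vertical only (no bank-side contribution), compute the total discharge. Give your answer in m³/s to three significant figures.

w_1 = (1.98 − 0.77)/2 = 0.605 m; q_1 = 0.16 × 0.23 × 0.605 = 0.02226 m³/s
w_2 = (2.53 − 0.77)/2 = 0.88 m; q_2 = 0.29 × 0.56 × 0.88 = 0.1429 m³/s
w_3 = (3.46 − 1.98)/2 = 0.74 m; q_3 = 0.45 × 0.92 × 0.74 = 0.3064 m³/s
w_4 = (4.50 − 2.53)/2 = 0.985 m; q_4 = 0.43 × 1.01 × 0.985 = 0.4278 m³/s
w_5 = (5.32 − 3.46)/2 = 0.93 m; q_5 = 0.32 × 0.77 × 0.93 = 0.2292 m³/s
w_6 = (6.24 − 4.50)/2 = 0.87 m; q_6 = 0.43 × 0.85 × 0.87 = 0.3180 m³/s
w_7 = (7.92 − 5.32)/2 = 1.3 m; q_7 = 0.32 × 0.78 × 1.3 = 0.3245 m³/s
w_8 = (7.92 − 6.24)/2 = 0.84 m; q_8 = 0.27 × 0.24 × 0.84 = 0.05443 m³/s
Q = Σ qᵢ = 1.825 m³/s

1.83 m³/s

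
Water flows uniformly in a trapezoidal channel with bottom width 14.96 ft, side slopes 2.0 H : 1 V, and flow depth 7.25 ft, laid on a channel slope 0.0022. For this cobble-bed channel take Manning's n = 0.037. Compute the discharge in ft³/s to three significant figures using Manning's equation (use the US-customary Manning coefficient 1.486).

A = (b + z·y)·y = (14.96 + 2.0×7.25)×7.25 = 213.6 ft²
P = b + 2y√(1+z²) = 14.96 + 2×7.25×√(1+2.0²) = 47.38 ft
R = A/P = 213.6/47.38 = 4.508 ft
Q = (1.486/n)·A·R^(2/3)·S^(1/2) = (1.486/0.037) × 213.6 × 4.508^(2/3) × 0.0022^(1/2) = 1098 ft³/s

1100 ft³/s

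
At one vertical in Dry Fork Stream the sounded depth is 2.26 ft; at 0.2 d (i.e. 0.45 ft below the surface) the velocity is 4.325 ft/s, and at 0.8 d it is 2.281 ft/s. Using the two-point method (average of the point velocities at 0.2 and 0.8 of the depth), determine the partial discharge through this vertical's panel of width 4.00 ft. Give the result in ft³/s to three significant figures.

v̄ = (4.325 + 2.281) / 2 = 3.303 ft/s
q = v̄ × d × w = 3.303 × 2.26 × 4.00 = 29.86 ft³/s

29.9 ft³/s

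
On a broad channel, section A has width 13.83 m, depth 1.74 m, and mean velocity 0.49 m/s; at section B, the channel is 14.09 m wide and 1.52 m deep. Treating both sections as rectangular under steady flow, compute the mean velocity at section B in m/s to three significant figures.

0.551 m/s

Q = A₁V₁ = (13.83×1.74) × 0.49 = 11.79 m³/s
A₂ = 14.09 × 1.52 = 21.42 m²
V₂ = Q/A₂ = 11.79/21.42 = 0.5506 m/s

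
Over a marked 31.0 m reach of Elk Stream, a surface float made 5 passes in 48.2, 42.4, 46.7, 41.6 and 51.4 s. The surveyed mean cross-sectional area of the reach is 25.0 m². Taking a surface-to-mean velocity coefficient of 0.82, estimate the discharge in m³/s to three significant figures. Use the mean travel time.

13.8 m³/s

t̄ = (48.2 + 42.4 + 46.7 + 41.6 + 51.4) / 5 = 46.06 s
v_surface = L / t̄ = 31.0 / 46.06 = 0.6730 m/s
v_mean = 0.82 × 0.6730 = 0.5519 m/s
Q = A × v_mean = 25.0 × 0.5519 = 13.80 m³/s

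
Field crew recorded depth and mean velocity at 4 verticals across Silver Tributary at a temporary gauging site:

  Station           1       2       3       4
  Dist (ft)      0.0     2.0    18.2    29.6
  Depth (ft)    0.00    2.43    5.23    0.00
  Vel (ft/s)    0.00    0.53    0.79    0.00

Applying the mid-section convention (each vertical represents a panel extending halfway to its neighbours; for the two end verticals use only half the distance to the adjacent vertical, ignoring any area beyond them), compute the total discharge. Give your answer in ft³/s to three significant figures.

68.7 ft³/s

w_2 = (18.2 − 0.0)/2 = 9.1 ft; q_2 = 0.53 × 2.43 × 9.1 = 11.72 ft³/s
w_3 = (29.6 − 2.0)/2 = 13.8 ft; q_3 = 0.79 × 5.23 × 13.8 = 57.02 ft³/s
Stations 1, 4 contribute zero (depth or velocity is 0).
Q = Σ qᵢ = 68.74 ft³/s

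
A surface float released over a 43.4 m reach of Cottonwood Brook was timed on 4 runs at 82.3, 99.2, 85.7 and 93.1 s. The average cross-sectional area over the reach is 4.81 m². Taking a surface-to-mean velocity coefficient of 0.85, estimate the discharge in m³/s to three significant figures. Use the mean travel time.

1.97 m³/s

t̄ = (82.3 + 99.2 + 85.7 + 93.1) / 4 = 90.075 s
v_surface = L / t̄ = 43.4 / 90.075 = 0.4818 m/s
v_mean = 0.85 × 0.4818 = 0.4095 m/s
Q = A × v_mean = 4.81 × 0.4095 = 1.970 m³/s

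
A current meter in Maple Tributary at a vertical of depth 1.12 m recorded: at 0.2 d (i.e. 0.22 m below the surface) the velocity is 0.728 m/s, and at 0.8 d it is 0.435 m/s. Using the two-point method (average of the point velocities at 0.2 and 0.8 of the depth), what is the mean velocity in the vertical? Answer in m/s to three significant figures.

v̄ = (0.728 + 0.435) / 2 = 0.5815 m/s

0.582 m/s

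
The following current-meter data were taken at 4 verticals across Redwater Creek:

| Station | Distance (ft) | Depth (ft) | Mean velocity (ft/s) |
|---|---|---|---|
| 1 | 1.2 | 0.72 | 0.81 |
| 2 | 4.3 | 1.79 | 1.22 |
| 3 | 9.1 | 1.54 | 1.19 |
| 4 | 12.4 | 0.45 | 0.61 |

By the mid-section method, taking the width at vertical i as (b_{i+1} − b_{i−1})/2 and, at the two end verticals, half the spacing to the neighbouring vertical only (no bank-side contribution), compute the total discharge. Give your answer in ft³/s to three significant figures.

w_1 = (4.3 − 1.2)/2 = 1.55 ft; q_1 = 0.81 × 0.72 × 1.55 = 0.9040 ft³/s
w_2 = (9.1 − 1.2)/2 = 3.95 ft; q_2 = 1.22 × 1.79 × 3.95 = 8.626 ft³/s
w_3 = (12.4 − 4.3)/2 = 4.05 ft; q_3 = 1.19 × 1.54 × 4.05 = 7.422 ft³/s
w_4 = (12.4 − 9.1)/2 = 1.65 ft; q_4 = 0.61 × 0.45 × 1.65 = 0.4529 ft³/s
Q = Σ qᵢ = 17.40 ft³/s

17.4 ft³/s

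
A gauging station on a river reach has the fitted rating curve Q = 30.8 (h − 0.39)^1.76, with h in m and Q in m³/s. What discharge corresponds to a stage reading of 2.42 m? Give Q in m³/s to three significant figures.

107 m³/s

Q = 30.8 × (2.42 − 0.39)^1.76 = 30.8 × 2.03^1.76 = 107.1 m³/s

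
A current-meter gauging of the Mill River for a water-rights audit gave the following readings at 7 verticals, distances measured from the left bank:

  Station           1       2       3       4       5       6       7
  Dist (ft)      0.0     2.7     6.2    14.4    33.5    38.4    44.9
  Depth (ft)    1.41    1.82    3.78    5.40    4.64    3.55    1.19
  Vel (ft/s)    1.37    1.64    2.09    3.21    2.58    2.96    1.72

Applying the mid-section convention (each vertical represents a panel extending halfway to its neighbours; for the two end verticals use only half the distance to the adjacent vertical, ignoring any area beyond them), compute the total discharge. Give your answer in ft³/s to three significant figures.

w_1 = (2.7 − 0.0)/2 = 1.35 ft; q_1 = 1.37 × 1.41 × 1.35 = 2.608 ft³/s
w_2 = (6.2 − 0.0)/2 = 3.1 ft; q_2 = 1.64 × 1.82 × 3.1 = 9.253 ft³/s
w_3 = (14.4 − 2.7)/2 = 5.85 ft; q_3 = 2.09 × 3.78 × 5.85 = 46.22 ft³/s
w_4 = (33.5 − 6.2)/2 = 13.65 ft; q_4 = 3.21 × 5.40 × 13.65 = 236.6 ft³/s
w_5 = (38.4 − 14.4)/2 = 12 ft; q_5 = 2.58 × 4.64 × 12 = 143.7 ft³/s
w_6 = (44.9 − 33.5)/2 = 5.7 ft; q_6 = 2.96 × 3.55 × 5.7 = 59.90 ft³/s
w_7 = (44.9 − 38.4)/2 = 3.25 ft; q_7 = 1.72 × 1.19 × 3.25 = 6.652 ft³/s
Q = Σ qᵢ = 504.9 ft³/s

505 ft³/s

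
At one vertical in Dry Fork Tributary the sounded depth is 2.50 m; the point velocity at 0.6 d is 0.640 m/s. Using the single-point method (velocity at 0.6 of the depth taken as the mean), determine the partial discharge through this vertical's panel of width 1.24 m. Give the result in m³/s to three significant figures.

1.98 m³/s

v̄ = v₀.₆ = 0.640 m/s
q = v̄ × d × w = 0.6400 × 2.50 × 1.24 = 1.984 m³/s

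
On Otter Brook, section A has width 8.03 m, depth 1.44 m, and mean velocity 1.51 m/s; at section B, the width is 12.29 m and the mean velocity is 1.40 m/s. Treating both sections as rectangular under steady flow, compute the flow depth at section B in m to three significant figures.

Q = A₁V₁ = (8.03×1.44) × 1.51 = 17.46 m³/s
d₂ = Q/(b₂ V₂) = 17.46/(12.29×1.40) = 1.015 m

1.01 m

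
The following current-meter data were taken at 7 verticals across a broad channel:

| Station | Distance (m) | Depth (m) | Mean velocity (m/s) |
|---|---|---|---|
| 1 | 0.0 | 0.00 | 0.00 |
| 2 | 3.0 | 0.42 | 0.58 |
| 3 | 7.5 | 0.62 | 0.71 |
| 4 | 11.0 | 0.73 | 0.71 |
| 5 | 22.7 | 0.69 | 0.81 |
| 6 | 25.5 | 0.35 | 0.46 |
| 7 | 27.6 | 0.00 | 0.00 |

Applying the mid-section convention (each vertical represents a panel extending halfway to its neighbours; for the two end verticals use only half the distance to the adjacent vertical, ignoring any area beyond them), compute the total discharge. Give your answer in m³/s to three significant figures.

11.1 m³/s

w_2 = (7.5 − 0.0)/2 = 3.75 m; q_2 = 0.58 × 0.42 × 3.75 = 0.9135 m³/s
w_3 = (11.0 − 3.0)/2 = 4 m; q_3 = 0.71 × 0.62 × 4 = 1.761 m³/s
w_4 = (22.7 − 7.5)/2 = 7.6 m; q_4 = 0.71 × 0.73 × 7.6 = 3.939 m³/s
w_5 = (25.5 − 11.0)/2 = 7.25 m; q_5 = 0.81 × 0.69 × 7.25 = 4.052 m³/s
w_6 = (27.6 − 22.7)/2 = 2.45 m; q_6 = 0.46 × 0.35 × 2.45 = 0.3945 m³/s
Stations 1, 7 contribute zero (depth or velocity is 0).
Q = Σ qᵢ = 11.06 m³/s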